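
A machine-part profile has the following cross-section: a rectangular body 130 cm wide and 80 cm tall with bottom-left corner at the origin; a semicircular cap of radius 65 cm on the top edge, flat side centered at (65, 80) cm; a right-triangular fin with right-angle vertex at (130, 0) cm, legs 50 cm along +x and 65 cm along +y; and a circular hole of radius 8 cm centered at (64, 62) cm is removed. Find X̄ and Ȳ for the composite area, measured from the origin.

Part | A | x̄ᵢ | ȳᵢ | A·x̄ᵢ | A·ȳᵢ
rectangular body | 10400.00 | 65.00 | 40.00 | 676000.00 | 416000.00
semicircular top | 6636.61 | 65.00 | 107.59 | 431379.94 | 714012.49
triangular fin | 1625.00 | 146.67 | 21.67 | 238333.33 | 35208.33
hole | -201.06 | 64.00 | 62.00 | -12867.96 | -12465.84
Σ | 18460.55 |  |  | 1332845.31 | 1152754.99
X̄ = 1332845.31 / 18460.55 = 72.20 cm
Ȳ = 1152754.99 / 18460.55 = 62.44 cm

X̄ = 72.20 cm, Ȳ = 62.44 cm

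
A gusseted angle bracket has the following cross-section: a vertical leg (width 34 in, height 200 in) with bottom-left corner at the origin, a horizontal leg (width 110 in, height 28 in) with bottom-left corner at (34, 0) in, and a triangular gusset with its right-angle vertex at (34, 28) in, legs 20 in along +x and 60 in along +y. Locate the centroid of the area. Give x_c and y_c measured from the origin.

x_c = 39.52 in, y_c = 71.75 in

vertical leg: A = 34 × 200 = 6800.00, centroid at (17.00, 100.00).
horizontal leg: A = 110 × 28 = 3080.00, centroid at (89.00, 14.00).
gusset: A = ½·20·60 = 600.00, centroid at (40.67, 48.00).
ΣA = 10480.00 in², ΣAx_c = 414120.00 in³, ΣAy_c = 751920.00 in³.
x_c = 414120.00/10480.00 = 39.52 in; y_c = 751920.00/10480.00 = 71.75 in.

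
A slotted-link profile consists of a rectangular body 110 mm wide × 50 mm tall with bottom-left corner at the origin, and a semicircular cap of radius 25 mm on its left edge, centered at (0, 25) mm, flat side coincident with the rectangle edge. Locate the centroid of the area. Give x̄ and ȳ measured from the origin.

x̄ = 45.06 mm, ȳ = 25.00 mm

rectangular body: A = 110 × 50 = 5500.00, centroid at (55.00, 25.00).
semicircular end: A = ½π·25² = 981.75, centroid at (-10.61, 25.00).
ΣA = 6481.75 mm², ΣAx̄ = 292083.33 mm³, ΣAȳ = 162043.69 mm³.
x̄ = 292083.33/6481.75 = 45.06 mm; ȳ = 162043.69/6481.75 = 25.00 mm.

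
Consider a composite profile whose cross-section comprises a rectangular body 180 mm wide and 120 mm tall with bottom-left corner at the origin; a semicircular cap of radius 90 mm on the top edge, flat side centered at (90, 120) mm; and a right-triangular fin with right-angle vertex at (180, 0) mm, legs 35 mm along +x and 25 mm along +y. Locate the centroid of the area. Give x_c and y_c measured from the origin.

rectangular body: A = 180 × 120 = 21600.00, centroid at (90.00, 60.00).
semicircular top: A = ½π·90² = 12723.45, centroid at (90.00, 158.20).
triangular fin: A = ½·35·25 = 437.50, centroid at (191.67, 8.33).
ΣA = 34760.95 mm², ΣAx_c = 3172964.69 mm³, ΣAy_c = 3312459.86 mm³.
x_c = 3172964.69/34760.95 = 91.28 mm; y_c = 3312459.86/34760.95 = 95.29 mm.

x_c = 91.28 mm, y_c = 95.29 mm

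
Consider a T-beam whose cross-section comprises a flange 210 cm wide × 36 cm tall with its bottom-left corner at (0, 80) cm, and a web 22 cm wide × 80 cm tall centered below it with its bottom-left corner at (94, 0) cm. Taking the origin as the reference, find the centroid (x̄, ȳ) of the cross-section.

x̄ = 105.00 cm, ȳ = 87.05 cm

Part | A | x̄ᵢ | ȳᵢ | A·x̄ᵢ | A·ȳᵢ
web | 1760.00 | 105.00 | 40.00 | 184800.00 | 70400.00
flange | 7560.00 | 105.00 | 98.00 | 793800.00 | 740880.00
Σ | 9320.00 |  |  | 978600.00 | 811280.00
x̄ = 978600.00 / 9320.00 = 105.00 cm
ȳ = 811280.00 / 9320.00 = 87.05 cm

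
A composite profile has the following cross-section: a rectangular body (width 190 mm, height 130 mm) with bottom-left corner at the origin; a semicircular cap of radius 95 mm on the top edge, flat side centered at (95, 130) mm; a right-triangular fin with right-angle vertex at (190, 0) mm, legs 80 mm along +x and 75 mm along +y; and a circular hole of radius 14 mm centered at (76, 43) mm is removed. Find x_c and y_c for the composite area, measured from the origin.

rectangular body: A = 190 × 130 = 24700.00, centroid at (95.00, 65.00).
semicircular top: A = ½π·95² = 14176.44, centroid at (95.00, 170.32).
triangular fin: A = ½·80·75 = 3000.00, centroid at (216.67, 25.00).
hole: A = −π·14² = -615.75, centroid at (76.00, 43.00).
ΣA = 41260.68 mm², ΣAx_c = 4296464.34 mm³, ΣAy_c = 4068542.78 mm³.
x_c = 4296464.34/41260.68 = 104.13 mm; y_c = 4068542.78/41260.68 = 98.61 mm.

x_c = 104.13 mm, y_c = 98.61 mm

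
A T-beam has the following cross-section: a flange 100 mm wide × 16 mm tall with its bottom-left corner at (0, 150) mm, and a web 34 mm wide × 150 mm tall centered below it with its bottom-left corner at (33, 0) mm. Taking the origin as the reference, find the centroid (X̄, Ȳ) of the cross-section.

Part | A | x̄ᵢ | ȳᵢ | A·x̄ᵢ | A·ȳᵢ
web | 5100.00 | 50.00 | 75.00 | 255000.00 | 382500.00
flange | 1600.00 | 50.00 | 158.00 | 80000.00 | 252800.00
Σ | 6700.00 |  |  | 335000.00 | 635300.00
X̄ = 335000.00 / 6700.00 = 50.00 mm
Ȳ = 635300.00 / 6700.00 = 94.82 mm

X̄ = 50.00 mm, Ȳ = 94.82 mm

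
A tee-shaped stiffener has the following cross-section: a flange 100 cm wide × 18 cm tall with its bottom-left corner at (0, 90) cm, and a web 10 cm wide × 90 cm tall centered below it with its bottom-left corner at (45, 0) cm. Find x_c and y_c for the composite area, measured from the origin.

x_c = 50.00 cm, y_c = 81.00 cm

web: A = 10 × 90 = 900.00, centroid at (50.00, 45.00).
flange: A = 100 × 18 = 1800.00, centroid at (50.00, 99.00).
ΣA = 2700.00 cm²
ΣAx_c = (900.00)(50.00) + (1800.00)(50.00) = 135000.00 cm³
ΣAy_c = (900.00)(45.00) + (1800.00)(99.00) = 218700.00 cm³
x_c = 135000.00 / 2700.00 = 50.00 cm
y_c = 218700.00 / 2700.00 = 81.00 cm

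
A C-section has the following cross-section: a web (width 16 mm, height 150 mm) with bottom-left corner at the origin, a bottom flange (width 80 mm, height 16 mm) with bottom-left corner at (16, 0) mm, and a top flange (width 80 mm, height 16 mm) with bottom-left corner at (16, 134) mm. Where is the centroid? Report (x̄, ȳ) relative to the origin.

x̄ = 32.77 mm, ȳ = 75.00 mm

web: A = 16 × 150 = 2400.00, centroid at (8.00, 75.00).
bottom flange: A = 80 × 16 = 1280.00, centroid at (56.00, 8.00).
top flange: A = 80 × 16 = 1280.00, centroid at (56.00, 142.00).
ΣA = 4960.00 mm²
ΣAx̄ = (2400.00)(8.00) + (1280.00)(56.00) + (1280.00)(56.00) = 162560.00 mm³
ΣAȳ = (2400.00)(75.00) + (1280.00)(8.00) + (1280.00)(142.00) = 372000.00 mm³
x̄ = 162560.00 / 4960.00 = 32.77 mm
ȳ = 372000.00 / 4960.00 = 75.00 mm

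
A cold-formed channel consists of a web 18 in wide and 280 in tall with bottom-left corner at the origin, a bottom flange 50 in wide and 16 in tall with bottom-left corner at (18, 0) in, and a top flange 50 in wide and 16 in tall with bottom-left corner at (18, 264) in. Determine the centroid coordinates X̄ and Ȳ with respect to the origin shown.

X̄ = 17.19 in, Ȳ = 140.00 in

Part | A | x̄ᵢ | ȳᵢ | A·x̄ᵢ | A·ȳᵢ
web | 5040.00 | 9.00 | 140.00 | 45360.00 | 705600.00
bottom flange | 800.00 | 43.00 | 8.00 | 34400.00 | 6400.00
top flange | 800.00 | 43.00 | 272.00 | 34400.00 | 217600.00
Σ | 6640.00 |  |  | 114160.00 | 929600.00
X̄ = 114160.00 / 6640.00 = 17.19 in
Ȳ = 929600.00 / 6640.00 = 140.00 in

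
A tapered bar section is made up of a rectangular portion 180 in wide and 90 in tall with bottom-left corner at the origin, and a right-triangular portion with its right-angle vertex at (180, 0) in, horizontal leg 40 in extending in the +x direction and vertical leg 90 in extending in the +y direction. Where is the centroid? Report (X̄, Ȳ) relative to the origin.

X̄ = 100.33 in, Ȳ = 43.50 in

rectangular portion: A = 180 × 90 = 16200.00, centroid at (90.00, 45.00).
triangular portion: A = ½·40·90 = 1800.00, centroid at (193.33, 30.00).
ΣA = 18000.00 in²
ΣAX̄ = (16200.00)(90.00) + (1800.00)(193.33) = 1806000.00 in³
ΣAȲ = (16200.00)(45.00) + (1800.00)(30.00) = 783000.00 in³
X̄ = 1806000.00 / 18000.00 = 100.33 in
Ȳ = 783000.00 / 18000.00 = 43.50 in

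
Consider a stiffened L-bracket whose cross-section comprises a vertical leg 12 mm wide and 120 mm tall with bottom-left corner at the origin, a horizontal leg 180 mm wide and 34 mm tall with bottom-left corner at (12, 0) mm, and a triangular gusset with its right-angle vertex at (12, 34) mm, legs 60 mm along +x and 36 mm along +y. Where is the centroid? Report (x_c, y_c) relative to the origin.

x_c = 77.25 mm, y_c = 27.79 mm

vertical leg: A = 12 × 120 = 1440.00, centroid at (6.00, 60.00).
horizontal leg: A = 180 × 34 = 6120.00, centroid at (102.00, 17.00).
gusset: A = ½·60·36 = 1080.00, centroid at (32.00, 46.00).
ΣA = 8640.00 mm², ΣAx_c = 667440.00 mm³, ΣAy_c = 240120.00 mm³.
x_c = 667440.00/8640.00 = 77.25 mm; y_c = 240120.00/8640.00 = 27.79 mm.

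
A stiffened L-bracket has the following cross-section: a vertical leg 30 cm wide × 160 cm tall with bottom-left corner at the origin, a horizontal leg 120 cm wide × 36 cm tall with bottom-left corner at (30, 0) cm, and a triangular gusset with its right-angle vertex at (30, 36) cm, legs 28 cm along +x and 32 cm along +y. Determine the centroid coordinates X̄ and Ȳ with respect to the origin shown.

vertical leg: A = 30 × 160 = 4800.00, centroid at (15.00, 80.00).
horizontal leg: A = 120 × 36 = 4320.00, centroid at (90.00, 18.00).
gusset: A = ½·28·32 = 448.00, centroid at (39.33, 46.67).
ΣA = 9568.00 cm²
ΣAX̄ = (4800.00)(15.00) + (4320.00)(90.00) + (448.00)(39.33) = 478421.33 cm³
ΣAȲ = (4800.00)(80.00) + (4320.00)(18.00) + (448.00)(46.67) = 482666.67 cm³
X̄ = 478421.33 / 9568.00 = 50.00 cm
Ȳ = 482666.67 / 9568.00 = 50.45 cm

X̄ = 50.00 cm, Ȳ = 50.45 cm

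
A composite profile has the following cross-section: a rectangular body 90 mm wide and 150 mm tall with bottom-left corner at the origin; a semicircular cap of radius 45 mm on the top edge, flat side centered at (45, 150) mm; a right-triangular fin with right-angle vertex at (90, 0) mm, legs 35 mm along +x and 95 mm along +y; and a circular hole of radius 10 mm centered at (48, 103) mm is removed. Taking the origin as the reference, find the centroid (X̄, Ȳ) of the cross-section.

X̄ = 50.17 mm, Ȳ = 87.12 mm

Part | A | x̄ᵢ | ȳᵢ | A·x̄ᵢ | A·ȳᵢ
rectangular body | 13500.00 | 45.00 | 75.00 | 607500.00 | 1012500.00
semicircular top | 3180.86 | 45.00 | 169.10 | 143138.82 | 537879.38
triangular fin | 1662.50 | 101.67 | 31.67 | 169020.83 | 52645.83
hole | -314.16 | 48.00 | 103.00 | -15079.64 | -32358.40
Σ | 18029.20 |  |  | 904580.00 | 1570666.81
X̄ = 904580.00 / 18029.20 = 50.17 mm
Ȳ = 1570666.81 / 18029.20 = 87.12 mm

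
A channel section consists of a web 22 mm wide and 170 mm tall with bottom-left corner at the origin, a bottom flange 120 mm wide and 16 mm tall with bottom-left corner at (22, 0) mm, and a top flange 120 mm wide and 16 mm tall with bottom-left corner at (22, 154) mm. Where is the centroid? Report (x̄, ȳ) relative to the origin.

web: A = 22 × 170 = 3740.00, centroid at (11.00, 85.00).
bottom flange: A = 120 × 16 = 1920.00, centroid at (82.00, 8.00).
top flange: A = 120 × 16 = 1920.00, centroid at (82.00, 162.00).
ΣA = 7580.00 mm², ΣAx̄ = 356020.00 mm³, ΣAȳ = 644300.00 mm³.
x̄ = 356020.00/7580.00 = 46.97 mm; ȳ = 644300.00/7580.00 = 85.00 mm.

x̄ = 46.97 mm, ȳ = 85.00 mm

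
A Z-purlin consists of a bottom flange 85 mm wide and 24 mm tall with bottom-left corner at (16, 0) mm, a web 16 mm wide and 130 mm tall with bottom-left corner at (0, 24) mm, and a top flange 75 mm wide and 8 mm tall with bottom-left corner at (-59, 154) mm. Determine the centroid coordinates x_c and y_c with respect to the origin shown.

x_c = 26.08 mm, y_c = 64.49 mm

bottom flange: A = 85 × 24 = 2040.00, centroid at (58.50, 12.00).
web: A = 16 × 130 = 2080.00, centroid at (8.00, 89.00).
top flange: A = 75 × 8 = 600.00, centroid at (-21.50, 158.00).
ΣA = 4720.00 mm², ΣAx_c = 123080.00 mm³, ΣAy_c = 304400.00 mm³.
x_c = 123080.00/4720.00 = 26.08 mm; y_c = 304400.00/4720.00 = 64.49 mm.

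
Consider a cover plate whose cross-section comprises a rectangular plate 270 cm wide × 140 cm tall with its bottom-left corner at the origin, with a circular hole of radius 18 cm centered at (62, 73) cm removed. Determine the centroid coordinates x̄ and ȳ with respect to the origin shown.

x̄ = 137.02 cm, ȳ = 69.92 cm

plate: A = 270 × 140 = 37800.00, centroid at (135.00, 70.00).
hole: A = −π·18² = -1017.88, centroid at (62.00, 73.00).
ΣA = 36782.12 cm²
ΣAx̄ = (37800.00)(135.00) + (-1017.88)(62.00) = 5039891.69 cm³
ΣAȳ = (37800.00)(70.00) + (-1017.88)(73.00) = 2571695.05 cm³
x̄ = 5039891.69 / 36782.12 = 137.02 cm
ȳ = 2571695.05 / 36782.12 = 69.92 cm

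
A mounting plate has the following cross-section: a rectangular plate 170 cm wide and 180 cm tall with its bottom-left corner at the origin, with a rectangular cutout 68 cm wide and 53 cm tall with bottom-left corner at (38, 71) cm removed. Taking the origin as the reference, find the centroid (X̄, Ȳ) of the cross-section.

plate: A = 170 × 180 = 30600.00, centroid at (85.00, 90.00).
hole: A = −(68 × 53) = -3604.00, centroid at (72.00, 97.50).
ΣA = 26996.00 cm², ΣAX̄ = 2341512.00 cm³, ΣAȲ = 2402610.00 cm³.
X̄ = 2341512.00/26996.00 = 86.74 cm; Ȳ = 2402610.00/26996.00 = 89.00 cm.

X̄ = 86.74 cm, Ȳ = 89.00 cm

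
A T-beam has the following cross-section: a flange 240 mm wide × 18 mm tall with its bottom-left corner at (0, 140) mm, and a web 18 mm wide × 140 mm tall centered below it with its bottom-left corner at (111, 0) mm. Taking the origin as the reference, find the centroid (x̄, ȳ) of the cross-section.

x̄ = 120.00 mm, ȳ = 119.89 mm

web: A = 18 × 140 = 2520.00, centroid at (120.00, 70.00).
flange: A = 240 × 18 = 4320.00, centroid at (120.00, 149.00).
ΣA = 6840.00 mm²
ΣAx̄ = (2520.00)(120.00) + (4320.00)(120.00) = 820800.00 mm³
ΣAȳ = (2520.00)(70.00) + (4320.00)(149.00) = 820080.00 mm³
x̄ = 820800.00 / 6840.00 = 120.00 mm
ȳ = 820080.00 / 6840.00 = 119.89 mm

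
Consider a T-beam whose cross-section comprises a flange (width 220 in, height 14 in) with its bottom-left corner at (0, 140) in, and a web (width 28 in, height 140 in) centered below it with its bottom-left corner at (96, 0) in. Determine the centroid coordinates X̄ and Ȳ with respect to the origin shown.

Part | A | x̄ᵢ | ȳᵢ | A·x̄ᵢ | A·ȳᵢ
web | 3920.00 | 110.00 | 70.00 | 431200.00 | 274400.00
flange | 3080.00 | 110.00 | 147.00 | 338800.00 | 452760.00
Σ | 7000.00 |  |  | 770000.00 | 727160.00
X̄ = 770000.00 / 7000.00 = 110.00 in
Ȳ = 727160.00 / 7000.00 = 103.88 in

X̄ = 110.00 in, Ȳ = 103.88 in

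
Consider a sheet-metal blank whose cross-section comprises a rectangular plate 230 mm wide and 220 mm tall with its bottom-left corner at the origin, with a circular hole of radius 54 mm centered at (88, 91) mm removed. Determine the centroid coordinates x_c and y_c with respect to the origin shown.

x_c = 120.97 mm, y_c = 114.20 mm

plate: A = 230 × 220 = 50600.00, centroid at (115.00, 110.00).
hole: A = −π·54² = -9160.88, centroid at (88.00, 91.00).
ΣA = 41439.12 mm², ΣAx_c = 5012842.19 mm³, ΣAy_c = 4732359.54 mm³.
x_c = 5012842.19/41439.12 = 120.97 mm; y_c = 4732359.54/41439.12 = 114.20 mm.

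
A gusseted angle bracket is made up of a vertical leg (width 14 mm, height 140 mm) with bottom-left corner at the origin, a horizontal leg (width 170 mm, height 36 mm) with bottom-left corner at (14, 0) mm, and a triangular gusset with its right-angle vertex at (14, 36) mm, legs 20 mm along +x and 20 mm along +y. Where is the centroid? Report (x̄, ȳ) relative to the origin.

x̄ = 75.33 mm, ȳ = 30.90 mm

vertical leg: A = 14 × 140 = 1960.00, centroid at (7.00, 70.00).
horizontal leg: A = 170 × 36 = 6120.00, centroid at (99.00, 18.00).
gusset: A = ½·20·20 = 200.00, centroid at (20.67, 42.67).
ΣA = 8280.00 mm², ΣAx̄ = 623733.33 mm³, ΣAȳ = 255893.33 mm³.
x̄ = 623733.33/8280.00 = 75.33 mm; ȳ = 255893.33/8280.00 = 30.90 mm.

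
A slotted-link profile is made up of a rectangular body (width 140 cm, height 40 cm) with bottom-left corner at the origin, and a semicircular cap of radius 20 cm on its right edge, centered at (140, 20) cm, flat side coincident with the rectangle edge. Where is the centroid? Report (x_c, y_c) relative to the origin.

rectangular body: A = 140 × 40 = 5600.00, centroid at (70.00, 20.00).
semicircular end: A = ½π·20² = 628.32, centroid at (148.49, 20.00).
ΣA = 6228.32 cm²
ΣAx_c = (5600.00)(70.00) + (628.32)(148.49) = 485297.93 cm³
ΣAy_c = (5600.00)(20.00) + (628.32)(20.00) = 124566.37 cm³
x_c = 485297.93 / 6228.32 = 77.92 cm
y_c = 124566.37 / 6228.32 = 20.00 cm

x_c = 77.92 cm, y_c = 20.00 cm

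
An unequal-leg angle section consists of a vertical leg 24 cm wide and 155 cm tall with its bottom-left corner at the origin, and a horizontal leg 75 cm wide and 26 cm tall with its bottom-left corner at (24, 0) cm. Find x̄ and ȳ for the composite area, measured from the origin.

x̄ = 29.02 cm, ȳ = 55.32 cm

Part | A | x̄ᵢ | ȳᵢ | A·x̄ᵢ | A·ȳᵢ
vertical leg | 3720.00 | 12.00 | 77.50 | 44640.00 | 288300.00
horizontal leg | 1950.00 | 61.50 | 13.00 | 119925.00 | 25350.00
Σ | 5670.00 |  |  | 164565.00 | 313650.00
x̄ = 164565.00 / 5670.00 = 29.02 cm
ȳ = 313650.00 / 5670.00 = 55.32 cm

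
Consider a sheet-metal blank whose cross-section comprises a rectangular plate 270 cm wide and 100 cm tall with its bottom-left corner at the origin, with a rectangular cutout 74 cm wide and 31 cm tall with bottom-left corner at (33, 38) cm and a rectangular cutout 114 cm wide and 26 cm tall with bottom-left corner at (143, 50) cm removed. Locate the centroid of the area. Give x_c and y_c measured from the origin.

plate: A = 270 × 100 = 27000.00, centroid at (135.00, 50.00).
hole 1: A = −(74 × 31) = -2294.00, centroid at (70.00, 53.50).
hole 2: A = −(114 × 26) = -2964.00, centroid at (200.00, 63.00).
ΣA = 21742.00 cm²
ΣAx_c = (27000.00)(135.00) + (-2294.00)(70.00) + (-2964.00)(200.00) = 2891620.00 cm³
ΣAy_c = (27000.00)(50.00) + (-2294.00)(53.50) + (-2964.00)(63.00) = 1040539.00 cm³
x_c = 2891620.00 / 21742.00 = 133.00 cm
y_c = 1040539.00 / 21742.00 = 47.86 cm

x_c = 133.00 cm, y_c = 47.86 cm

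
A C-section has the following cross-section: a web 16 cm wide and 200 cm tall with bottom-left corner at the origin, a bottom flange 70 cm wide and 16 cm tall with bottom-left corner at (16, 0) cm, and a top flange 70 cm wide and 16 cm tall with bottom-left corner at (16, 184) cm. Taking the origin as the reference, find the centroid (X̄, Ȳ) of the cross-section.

web: A = 16 × 200 = 3200.00, centroid at (8.00, 100.00).
bottom flange: A = 70 × 16 = 1120.00, centroid at (51.00, 8.00).
top flange: A = 70 × 16 = 1120.00, centroid at (51.00, 192.00).
ΣA = 5440.00 cm²
ΣAX̄ = (3200.00)(8.00) + (1120.00)(51.00) + (1120.00)(51.00) = 139840.00 cm³
ΣAȲ = (3200.00)(100.00) + (1120.00)(8.00) + (1120.00)(192.00) = 544000.00 cm³
X̄ = 139840.00 / 5440.00 = 25.71 cm
Ȳ = 544000.00 / 5440.00 = 100.00 cm

X̄ = 25.71 cm, Ȳ = 100.00 cm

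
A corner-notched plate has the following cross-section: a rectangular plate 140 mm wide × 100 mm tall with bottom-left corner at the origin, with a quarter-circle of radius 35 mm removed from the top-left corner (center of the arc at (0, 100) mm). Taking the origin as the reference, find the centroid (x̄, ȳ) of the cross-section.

x̄ = 74.07 mm, ȳ = 47.41 mm

plate: A = 140 × 100 = 14000.00, centroid at (70.00, 50.00).
removed quarter-circle: A = −¼π·35² = -962.11, centroid at (14.85, 85.15).
ΣA = 13037.89 mm², ΣAx̄ = 965708.33 mm³, ΣAȳ = 618080.39 mm³.
x̄ = 965708.33/13037.89 = 74.07 mm; ȳ = 618080.39/13037.89 = 47.41 mm.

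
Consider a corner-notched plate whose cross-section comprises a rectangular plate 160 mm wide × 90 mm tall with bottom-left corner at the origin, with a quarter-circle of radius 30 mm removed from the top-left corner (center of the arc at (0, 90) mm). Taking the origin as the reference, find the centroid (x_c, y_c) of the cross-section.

x_c = 83.47 mm, y_c = 43.33 mm

Part | A | x̄ᵢ | ȳᵢ | A·x̄ᵢ | A·ȳᵢ
plate | 14400.00 | 80.00 | 45.00 | 1152000.00 | 648000.00
removed quarter-circle | -706.86 | 12.73 | 77.27 | -9000.00 | -54617.25
Σ | 13693.14 |  |  | 1143000.00 | 593382.75
x_c = 1143000.00 / 13693.14 = 83.47 mm
y_c = 593382.75 / 13693.14 = 43.33 mm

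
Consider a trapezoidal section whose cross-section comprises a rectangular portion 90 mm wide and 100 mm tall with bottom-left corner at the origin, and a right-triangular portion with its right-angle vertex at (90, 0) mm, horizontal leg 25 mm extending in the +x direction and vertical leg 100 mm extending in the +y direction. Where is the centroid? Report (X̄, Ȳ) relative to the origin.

rectangular portion: A = 90 × 100 = 9000.00, centroid at (45.00, 50.00).
triangular portion: A = ½·25·100 = 1250.00, centroid at (98.33, 33.33).
ΣA = 10250.00 mm²
ΣAX̄ = (9000.00)(45.00) + (1250.00)(98.33) = 527916.67 mm³
ΣAȲ = (9000.00)(50.00) + (1250.00)(33.33) = 491666.67 mm³
X̄ = 527916.67 / 10250.00 = 51.50 mm
Ȳ = 491666.67 / 10250.00 = 47.97 mm

X̄ = 51.50 mm, Ȳ = 47.97 mm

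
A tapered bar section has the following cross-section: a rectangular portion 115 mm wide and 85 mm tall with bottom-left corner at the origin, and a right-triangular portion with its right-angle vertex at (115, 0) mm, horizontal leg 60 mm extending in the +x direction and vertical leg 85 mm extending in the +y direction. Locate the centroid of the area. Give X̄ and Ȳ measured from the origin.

Part | A | x̄ᵢ | ȳᵢ | A·x̄ᵢ | A·ȳᵢ
rectangular portion | 9775.00 | 57.50 | 42.50 | 562062.50 | 415437.50
triangular portion | 2550.00 | 135.00 | 28.33 | 344250.00 | 72250.00
Σ | 12325.00 |  |  | 906312.50 | 487687.50
X̄ = 906312.50 / 12325.00 = 73.53 mm
Ȳ = 487687.50 / 12325.00 = 39.57 mm

X̄ = 73.53 mm, Ȳ = 39.57 mm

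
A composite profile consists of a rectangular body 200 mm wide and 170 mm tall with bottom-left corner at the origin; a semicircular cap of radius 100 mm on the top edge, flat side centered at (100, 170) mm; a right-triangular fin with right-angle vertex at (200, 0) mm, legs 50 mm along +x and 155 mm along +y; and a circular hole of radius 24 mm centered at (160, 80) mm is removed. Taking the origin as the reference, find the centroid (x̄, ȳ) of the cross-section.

x̄ = 106.63 mm, ȳ = 121.35 mm

rectangular body: A = 200 × 170 = 34000.00, centroid at (100.00, 85.00).
semicircular top: A = ½π·100² = 15707.96, centroid at (100.00, 212.44).
triangular fin: A = ½·50·155 = 3875.00, centroid at (216.67, 51.67).
hole: A = −π·24² = -1809.56, centroid at (160.00, 80.00).
ΣA = 51773.41 mm², ΣAx̄ = 5520850.48 mm³, ΣAȳ = 6282464.17 mm³.
x̄ = 5520850.48/51773.41 = 106.63 mm; ȳ = 6282464.17/51773.41 = 121.35 mm.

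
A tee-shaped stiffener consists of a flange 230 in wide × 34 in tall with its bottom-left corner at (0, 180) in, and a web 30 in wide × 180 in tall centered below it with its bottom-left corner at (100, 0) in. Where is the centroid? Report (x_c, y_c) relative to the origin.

Part | A | x̄ᵢ | ȳᵢ | A·x̄ᵢ | A·ȳᵢ
web | 5400.00 | 115.00 | 90.00 | 621000.00 | 486000.00
flange | 7820.00 | 115.00 | 197.00 | 899300.00 | 1540540.00
Σ | 13220.00 |  |  | 1520300.00 | 2026540.00
x_c = 1520300.00 / 13220.00 = 115.00 in
y_c = 2026540.00 / 13220.00 = 153.29 in

x_c = 115.00 in, y_c = 153.29 in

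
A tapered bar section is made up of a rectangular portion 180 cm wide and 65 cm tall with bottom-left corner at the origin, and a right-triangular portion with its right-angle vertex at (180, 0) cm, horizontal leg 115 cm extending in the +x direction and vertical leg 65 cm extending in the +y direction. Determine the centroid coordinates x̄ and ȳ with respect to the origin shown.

x̄ = 121.07 cm, ȳ = 29.88 cm

Part | A | x̄ᵢ | ȳᵢ | A·x̄ᵢ | A·ȳᵢ
rectangular portion | 11700.00 | 90.00 | 32.50 | 1053000.00 | 380250.00
triangular portion | 3737.50 | 218.33 | 21.67 | 816020.83 | 80979.17
Σ | 15437.50 |  |  | 1869020.83 | 461229.17
x̄ = 1869020.83 / 15437.50 = 121.07 cm
ȳ = 461229.17 / 15437.50 = 29.88 cm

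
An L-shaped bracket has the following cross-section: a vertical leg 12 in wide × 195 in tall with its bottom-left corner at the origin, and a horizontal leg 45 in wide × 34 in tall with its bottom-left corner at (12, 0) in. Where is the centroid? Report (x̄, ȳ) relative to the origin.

vertical leg: A = 12 × 195 = 2340.00, centroid at (6.00, 97.50).
horizontal leg: A = 45 × 34 = 1530.00, centroid at (34.50, 17.00).
ΣA = 3870.00 in²
ΣAx̄ = (2340.00)(6.00) + (1530.00)(34.50) = 66825.00 in³
ΣAȳ = (2340.00)(97.50) + (1530.00)(17.00) = 254160.00 in³
x̄ = 66825.00 / 3870.00 = 17.27 in
ȳ = 254160.00 / 3870.00 = 65.67 in

x̄ = 17.27 in, ȳ = 65.67 in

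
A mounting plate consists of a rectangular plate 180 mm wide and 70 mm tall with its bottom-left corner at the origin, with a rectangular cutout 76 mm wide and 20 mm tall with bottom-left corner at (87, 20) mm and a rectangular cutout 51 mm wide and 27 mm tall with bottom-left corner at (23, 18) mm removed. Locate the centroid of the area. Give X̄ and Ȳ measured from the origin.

X̄ = 90.41 mm, Ȳ = 36.28 mm

plate: A = 180 × 70 = 12600.00, centroid at (90.00, 35.00).
hole 1: A = −(76 × 20) = -1520.00, centroid at (125.00, 30.00).
hole 2: A = −(51 × 27) = -1377.00, centroid at (48.50, 31.50).
ΣA = 9703.00 mm², ΣAX̄ = 877215.50 mm³, ΣAȲ = 352024.50 mm³.
X̄ = 877215.50/9703.00 = 90.41 mm; Ȳ = 352024.50/9703.00 = 36.28 mm.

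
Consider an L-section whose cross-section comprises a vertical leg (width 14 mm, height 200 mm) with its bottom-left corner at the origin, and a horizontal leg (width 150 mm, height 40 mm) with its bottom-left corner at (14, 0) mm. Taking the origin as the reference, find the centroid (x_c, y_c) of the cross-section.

x_c = 62.91 mm, y_c = 45.45 mm

Part | A | x̄ᵢ | ȳᵢ | A·x̄ᵢ | A·ȳᵢ
vertical leg | 2800.00 | 7.00 | 100.00 | 19600.00 | 280000.00
horizontal leg | 6000.00 | 89.00 | 20.00 | 534000.00 | 120000.00
Σ | 8800.00 |  |  | 553600.00 | 400000.00
x_c = 553600.00 / 8800.00 = 62.91 mm
y_c = 400000.00 / 8800.00 = 45.45 mm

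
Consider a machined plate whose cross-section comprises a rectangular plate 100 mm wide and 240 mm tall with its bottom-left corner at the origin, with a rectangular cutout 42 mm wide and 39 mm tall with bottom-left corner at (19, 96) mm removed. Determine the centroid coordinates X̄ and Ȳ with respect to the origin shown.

plate: A = 100 × 240 = 24000.00, centroid at (50.00, 120.00).
hole: A = −(42 × 39) = -1638.00, centroid at (40.00, 115.50).
ΣA = 22362.00 mm²
ΣAX̄ = (24000.00)(50.00) + (-1638.00)(40.00) = 1134480.00 mm³
ΣAȲ = (24000.00)(120.00) + (-1638.00)(115.50) = 2690811.00 mm³
X̄ = 1134480.00 / 22362.00 = 50.73 mm
Ȳ = 2690811.00 / 22362.00 = 120.33 mm

X̄ = 50.73 mm, Ȳ = 120.33 mm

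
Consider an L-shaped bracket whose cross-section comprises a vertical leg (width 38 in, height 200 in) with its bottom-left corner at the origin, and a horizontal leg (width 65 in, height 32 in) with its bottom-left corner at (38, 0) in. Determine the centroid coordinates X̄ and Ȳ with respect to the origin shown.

X̄ = 30.07 in, Ȳ = 81.95 in

vertical leg: A = 38 × 200 = 7600.00, centroid at (19.00, 100.00).
horizontal leg: A = 65 × 32 = 2080.00, centroid at (70.50, 16.00).
ΣA = 9680.00 in²
ΣAX̄ = (7600.00)(19.00) + (2080.00)(70.50) = 291040.00 in³
ΣAȲ = (7600.00)(100.00) + (2080.00)(16.00) = 793280.00 in³
X̄ = 291040.00 / 9680.00 = 30.07 in
Ȳ = 793280.00 / 9680.00 = 81.95 in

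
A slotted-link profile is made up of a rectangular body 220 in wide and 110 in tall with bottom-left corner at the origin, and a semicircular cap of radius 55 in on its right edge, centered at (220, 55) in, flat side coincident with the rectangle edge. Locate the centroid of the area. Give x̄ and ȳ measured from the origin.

x̄ = 131.88 in, ȳ = 55.00 in

Part | A | x̄ᵢ | ȳᵢ | A·x̄ᵢ | A·ȳᵢ
rectangular body | 24200.00 | 110.00 | 55.00 | 2662000.00 | 1331000.00
semicircular end | 4751.66 | 243.34 | 55.00 | 1156281.62 | 261341.24
Σ | 28951.66 |  |  | 3818281.62 | 1592341.24
x̄ = 3818281.62 / 28951.66 = 131.88 in
ȳ = 1592341.24 / 28951.66 = 55.00 in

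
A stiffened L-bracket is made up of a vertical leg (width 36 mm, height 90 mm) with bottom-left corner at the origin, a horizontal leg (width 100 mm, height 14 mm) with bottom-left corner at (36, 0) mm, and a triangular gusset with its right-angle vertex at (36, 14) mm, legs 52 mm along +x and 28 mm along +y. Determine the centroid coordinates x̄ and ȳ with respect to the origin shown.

x̄ = 40.53 mm, ȳ = 32.15 mm

vertical leg: A = 36 × 90 = 3240.00, centroid at (18.00, 45.00).
horizontal leg: A = 100 × 14 = 1400.00, centroid at (86.00, 7.00).
gusset: A = ½·52·28 = 728.00, centroid at (53.33, 23.33).
ΣA = 5368.00 mm², ΣAx̄ = 217546.67 mm³, ΣAȳ = 172586.67 mm³.
x̄ = 217546.67/5368.00 = 40.53 mm; ȳ = 172586.67/5368.00 = 32.15 mm.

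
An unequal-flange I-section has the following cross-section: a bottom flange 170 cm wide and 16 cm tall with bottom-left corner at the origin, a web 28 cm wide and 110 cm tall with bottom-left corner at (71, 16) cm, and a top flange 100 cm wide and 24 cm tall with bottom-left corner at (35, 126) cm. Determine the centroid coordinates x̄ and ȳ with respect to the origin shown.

bottom flange: A = 170 × 16 = 2720.00, centroid at (85.00, 8.00).
web: A = 28 × 110 = 3080.00, centroid at (85.00, 71.00).
top flange: A = 100 × 24 = 2400.00, centroid at (85.00, 138.00).
ΣA = 8200.00 cm²
ΣAx̄ = (2720.00)(85.00) + (3080.00)(85.00) + (2400.00)(85.00) = 697000.00 cm³
ΣAȳ = (2720.00)(8.00) + (3080.00)(71.00) + (2400.00)(138.00) = 571640.00 cm³
x̄ = 697000.00 / 8200.00 = 85.00 cm
ȳ = 571640.00 / 8200.00 = 69.71 cm

x̄ = 85.00 cm, ȳ = 69.71 cm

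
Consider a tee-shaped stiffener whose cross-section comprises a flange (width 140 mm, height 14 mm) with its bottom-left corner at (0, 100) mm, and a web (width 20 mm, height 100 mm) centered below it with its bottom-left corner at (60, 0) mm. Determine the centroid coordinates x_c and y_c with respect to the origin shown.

Part | A | x̄ᵢ | ȳᵢ | A·x̄ᵢ | A·ȳᵢ
web | 2000.00 | 70.00 | 50.00 | 140000.00 | 100000.00
flange | 1960.00 | 70.00 | 107.00 | 137200.00 | 209720.00
Σ | 3960.00 |  |  | 277200.00 | 309720.00
x_c = 277200.00 / 3960.00 = 70.00 mm
y_c = 309720.00 / 3960.00 = 78.21 mm

x_c = 70.00 mm, y_c = 78.21 mm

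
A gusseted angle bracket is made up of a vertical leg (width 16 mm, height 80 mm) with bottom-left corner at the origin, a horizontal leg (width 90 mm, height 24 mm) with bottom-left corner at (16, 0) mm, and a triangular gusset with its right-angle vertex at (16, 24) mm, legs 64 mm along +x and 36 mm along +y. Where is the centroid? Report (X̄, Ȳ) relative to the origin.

X̄ = 40.29 mm, Ȳ = 25.83 mm

vertical leg: A = 16 × 80 = 1280.00, centroid at (8.00, 40.00).
horizontal leg: A = 90 × 24 = 2160.00, centroid at (61.00, 12.00).
gusset: A = ½·64·36 = 1152.00, centroid at (37.33, 36.00).
ΣA = 4592.00 mm²
ΣAX̄ = (1280.00)(8.00) + (2160.00)(61.00) + (1152.00)(37.33) = 185008.00 mm³
ΣAȲ = (1280.00)(40.00) + (2160.00)(12.00) + (1152.00)(36.00) = 118592.00 mm³
X̄ = 185008.00 / 4592.00 = 40.29 mm
Ȳ = 118592.00 / 4592.00 = 25.83 mm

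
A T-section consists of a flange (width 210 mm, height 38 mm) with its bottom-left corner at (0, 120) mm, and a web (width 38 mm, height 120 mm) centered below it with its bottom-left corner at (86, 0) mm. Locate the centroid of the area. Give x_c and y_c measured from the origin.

x_c = 105.00 mm, y_c = 110.27 mm

web: A = 38 × 120 = 4560.00, centroid at (105.00, 60.00).
flange: A = 210 × 38 = 7980.00, centroid at (105.00, 139.00).
ΣA = 12540.00 mm², ΣAx_c = 1316700.00 mm³, ΣAy_c = 1382820.00 mm³.
x_c = 1316700.00/12540.00 = 105.00 mm; y_c = 1382820.00/12540.00 = 110.27 mm.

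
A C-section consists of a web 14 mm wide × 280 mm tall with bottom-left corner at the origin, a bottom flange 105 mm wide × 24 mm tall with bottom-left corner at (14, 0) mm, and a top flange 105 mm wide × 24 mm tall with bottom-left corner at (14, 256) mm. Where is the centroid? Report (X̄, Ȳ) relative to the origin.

X̄ = 40.47 mm, Ȳ = 140.00 mm

web: A = 14 × 280 = 3920.00, centroid at (7.00, 140.00).
bottom flange: A = 105 × 24 = 2520.00, centroid at (66.50, 12.00).
top flange: A = 105 × 24 = 2520.00, centroid at (66.50, 268.00).
ΣA = 8960.00 mm², ΣAX̄ = 362600.00 mm³, ΣAȲ = 1254400.00 mm³.
X̄ = 362600.00/8960.00 = 40.47 mm; Ȳ = 1254400.00/8960.00 = 140.00 mm.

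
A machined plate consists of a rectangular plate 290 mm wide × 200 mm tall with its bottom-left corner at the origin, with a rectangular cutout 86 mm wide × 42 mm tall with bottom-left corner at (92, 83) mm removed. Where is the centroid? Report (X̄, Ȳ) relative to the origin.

Part | A | x̄ᵢ | ȳᵢ | A·x̄ᵢ | A·ȳᵢ
plate | 58000.00 | 145.00 | 100.00 | 8410000.00 | 5800000.00
hole | -3612.00 | 135.00 | 104.00 | -487620.00 | -375648.00
Σ | 54388.00 |  |  | 7922380.00 | 5424352.00
X̄ = 7922380.00 / 54388.00 = 145.66 mm
Ȳ = 5424352.00 / 54388.00 = 99.73 mm

X̄ = 145.66 mm, Ȳ = 99.73 mm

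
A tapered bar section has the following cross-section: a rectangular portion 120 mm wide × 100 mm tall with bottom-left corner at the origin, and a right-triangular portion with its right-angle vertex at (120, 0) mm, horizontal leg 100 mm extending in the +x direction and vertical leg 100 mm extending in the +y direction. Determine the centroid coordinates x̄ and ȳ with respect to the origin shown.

Part | A | x̄ᵢ | ȳᵢ | A·x̄ᵢ | A·ȳᵢ
rectangular portion | 12000.00 | 60.00 | 50.00 | 720000.00 | 600000.00
triangular portion | 5000.00 | 153.33 | 33.33 | 766666.67 | 166666.67
Σ | 17000.00 |  |  | 1486666.67 | 766666.67
x̄ = 1486666.67 / 17000.00 = 87.45 mm
ȳ = 766666.67 / 17000.00 = 45.10 mm

x̄ = 87.45 mm, ȳ = 45.10 mm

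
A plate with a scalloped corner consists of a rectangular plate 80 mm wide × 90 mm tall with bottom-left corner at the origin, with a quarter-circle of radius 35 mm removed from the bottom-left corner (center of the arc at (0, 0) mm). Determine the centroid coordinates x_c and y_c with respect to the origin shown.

x_c = 43.88 mm, y_c = 49.65 mm

Part | A | x̄ᵢ | ȳᵢ | A·x̄ᵢ | A·ȳᵢ
plate | 7200.00 | 40.00 | 45.00 | 288000.00 | 324000.00
removed quarter-circle | -962.11 | 14.85 | 14.85 | -14291.67 | -14291.67
Σ | 6237.89 |  |  | 273708.33 | 309708.33
x_c = 273708.33 / 6237.89 = 43.88 mm
y_c = 309708.33 / 6237.89 = 49.65 mm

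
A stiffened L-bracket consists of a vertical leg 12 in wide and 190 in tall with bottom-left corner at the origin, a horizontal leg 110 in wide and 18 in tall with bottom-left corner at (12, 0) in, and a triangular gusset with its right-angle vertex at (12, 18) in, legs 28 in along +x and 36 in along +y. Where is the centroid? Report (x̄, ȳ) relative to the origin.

vertical leg: A = 12 × 190 = 2280.00, centroid at (6.00, 95.00).
horizontal leg: A = 110 × 18 = 1980.00, centroid at (67.00, 9.00).
gusset: A = ½·28·36 = 504.00, centroid at (21.33, 30.00).
ΣA = 4764.00 in², ΣAx̄ = 157092.00 in³, ΣAȳ = 249540.00 in³.
x̄ = 157092.00/4764.00 = 32.97 in; ȳ = 249540.00/4764.00 = 52.38 in.

x̄ = 32.97 in, ȳ = 52.38 in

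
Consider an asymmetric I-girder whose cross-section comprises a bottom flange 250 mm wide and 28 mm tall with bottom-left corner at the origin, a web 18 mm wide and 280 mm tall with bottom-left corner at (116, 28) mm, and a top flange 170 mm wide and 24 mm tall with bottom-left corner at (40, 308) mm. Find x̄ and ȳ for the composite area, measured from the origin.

x̄ = 125.00 mm, ȳ = 139.60 mm

bottom flange: A = 250 × 28 = 7000.00, centroid at (125.00, 14.00).
web: A = 18 × 280 = 5040.00, centroid at (125.00, 168.00).
top flange: A = 170 × 24 = 4080.00, centroid at (125.00, 320.00).
ΣA = 16120.00 mm²
ΣAx̄ = (7000.00)(125.00) + (5040.00)(125.00) + (4080.00)(125.00) = 2015000.00 mm³
ΣAȳ = (7000.00)(14.00) + (5040.00)(168.00) + (4080.00)(320.00) = 2250320.00 mm³
x̄ = 2015000.00 / 16120.00 = 125.00 mm
ȳ = 2250320.00 / 16120.00 = 139.60 mm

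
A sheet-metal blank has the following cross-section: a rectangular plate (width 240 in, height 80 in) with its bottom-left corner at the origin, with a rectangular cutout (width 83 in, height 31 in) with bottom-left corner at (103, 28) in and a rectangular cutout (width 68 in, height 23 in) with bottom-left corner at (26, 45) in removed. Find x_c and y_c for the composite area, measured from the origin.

x_c = 122.04 in, y_c = 37.69 in

plate: A = 240 × 80 = 19200.00, centroid at (120.00, 40.00).
hole 1: A = −(83 × 31) = -2573.00, centroid at (144.50, 43.50).
hole 2: A = −(68 × 23) = -1564.00, centroid at (60.00, 56.50).
ΣA = 15063.00 in², ΣAx_c = 1838361.50 in³, ΣAy_c = 567708.50 in³.
x_c = 1838361.50/15063.00 = 122.04 in; y_c = 567708.50/15063.00 = 37.69 in.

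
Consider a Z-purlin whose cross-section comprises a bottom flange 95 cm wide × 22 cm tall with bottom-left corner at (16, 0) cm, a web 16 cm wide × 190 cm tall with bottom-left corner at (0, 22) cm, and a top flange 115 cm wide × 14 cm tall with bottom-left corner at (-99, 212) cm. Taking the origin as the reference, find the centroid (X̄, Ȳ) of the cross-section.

Part | A | x̄ᵢ | ȳᵢ | A·x̄ᵢ | A·ȳᵢ
bottom flange | 2090.00 | 63.50 | 11.00 | 132715.00 | 22990.00
web | 3040.00 | 8.00 | 117.00 | 24320.00 | 355680.00
top flange | 1610.00 | -41.50 | 219.00 | -66815.00 | 352590.00
Σ | 6740.00 |  |  | 90220.00 | 731260.00
X̄ = 90220.00 / 6740.00 = 13.39 cm
Ȳ = 731260.00 / 6740.00 = 108.50 cm

X̄ = 13.39 cm, Ȳ = 108.50 cm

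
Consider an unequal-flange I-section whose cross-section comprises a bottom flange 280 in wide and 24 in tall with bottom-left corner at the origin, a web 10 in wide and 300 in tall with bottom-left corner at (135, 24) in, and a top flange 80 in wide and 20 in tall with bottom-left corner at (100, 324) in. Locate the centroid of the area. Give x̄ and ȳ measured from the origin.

Part | A | x̄ᵢ | ȳᵢ | A·x̄ᵢ | A·ȳᵢ
bottom flange | 6720.00 | 140.00 | 12.00 | 940800.00 | 80640.00
web | 3000.00 | 140.00 | 174.00 | 420000.00 | 522000.00
top flange | 1600.00 | 140.00 | 334.00 | 224000.00 | 534400.00
Σ | 11320.00 |  |  | 1584800.00 | 1137040.00
x̄ = 1584800.00 / 11320.00 = 140.00 in
ȳ = 1137040.00 / 11320.00 = 100.45 in

x̄ = 140.00 in, ȳ = 100.45 in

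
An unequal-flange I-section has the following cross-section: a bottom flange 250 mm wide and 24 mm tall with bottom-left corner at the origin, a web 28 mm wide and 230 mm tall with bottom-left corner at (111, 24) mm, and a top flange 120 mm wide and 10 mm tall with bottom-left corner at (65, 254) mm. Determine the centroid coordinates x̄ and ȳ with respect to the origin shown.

x̄ = 125.00 mm, ȳ = 93.69 mm

bottom flange: A = 250 × 24 = 6000.00, centroid at (125.00, 12.00).
web: A = 28 × 230 = 6440.00, centroid at (125.00, 139.00).
top flange: A = 120 × 10 = 1200.00, centroid at (125.00, 259.00).
ΣA = 13640.00 mm², ΣAx̄ = 1705000.00 mm³, ΣAȳ = 1277960.00 mm³.
x̄ = 1705000.00/13640.00 = 125.00 mm; ȳ = 1277960.00/13640.00 = 93.69 mm.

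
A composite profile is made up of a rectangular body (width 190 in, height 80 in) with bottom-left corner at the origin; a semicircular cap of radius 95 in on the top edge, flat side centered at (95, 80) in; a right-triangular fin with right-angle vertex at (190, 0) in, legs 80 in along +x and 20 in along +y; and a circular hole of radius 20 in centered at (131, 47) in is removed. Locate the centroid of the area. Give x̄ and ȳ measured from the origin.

rectangular body: A = 190 × 80 = 15200.00, centroid at (95.00, 40.00).
semicircular top: A = ½π·95² = 14176.44, centroid at (95.00, 120.32).
triangular fin: A = ½·80·20 = 800.00, centroid at (216.67, 6.67).
hole: A = −π·20² = -1256.64, centroid at (131.00, 47.00).
ΣA = 28919.80 in²
ΣAx̄ = (15200.00)(95.00) + (14176.44)(95.00) + (800.00)(216.67) + (-1256.64)(131.00) = 2799475.38 in³
ΣAȳ = (15200.00)(40.00) + (14176.44)(120.32) + (800.00)(6.67) + (-1256.64)(47.00) = 2259969.67 in³
x̄ = 2799475.38 / 28919.80 = 96.80 in
ȳ = 2259969.67 / 28919.80 = 78.15 in

x̄ = 96.80 in, ȳ = 78.15 in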